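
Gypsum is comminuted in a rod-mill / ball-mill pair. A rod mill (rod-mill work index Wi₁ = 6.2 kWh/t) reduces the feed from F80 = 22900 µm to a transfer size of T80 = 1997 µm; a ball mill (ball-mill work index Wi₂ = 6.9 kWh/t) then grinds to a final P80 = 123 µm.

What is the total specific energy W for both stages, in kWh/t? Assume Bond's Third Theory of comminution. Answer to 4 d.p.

W = 10·Wi·[P80^(−½) − F80^(−½)]
Stage 1 (22900→1997 µm, Wi₁=6.2): W₁ = 10·6.2·(0.022377 − 0.006608) = 0.9777 kWh/t
Stage 2 (1997→123 µm, Wi₂=6.9): W₂ = 10·6.9·(0.090167 − 0.022377) = 4.6775 kWh/t
W = W₁ + W₂ = 0.9777 + 4.6775 = 5.6552 kWh/t

W = 5.6552 kWh/t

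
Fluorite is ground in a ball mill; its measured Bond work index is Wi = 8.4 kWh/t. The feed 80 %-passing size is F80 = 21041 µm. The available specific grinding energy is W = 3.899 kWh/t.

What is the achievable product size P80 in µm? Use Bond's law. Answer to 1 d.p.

P80 = 351.9 µm

W = 10·Wi·(P80^(-½) − F80^(-½))
⇒ 1/√P80 = W/(10 Wi) + 1/√F80
  = 3.8990/(10·8.4) + 1/√21041 = 0.046417 + 0.006894 = 0.053311
P80 = (1/0.053311)² = 18.7580² = 351.86 µm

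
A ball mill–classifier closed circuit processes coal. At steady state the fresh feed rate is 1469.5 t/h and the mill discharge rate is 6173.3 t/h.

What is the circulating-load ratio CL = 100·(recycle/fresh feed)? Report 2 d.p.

Mill node: discharge = fresh + recycle.
R = M − F = 6173.3 − 1469.5 = 4703.8 t/h
CL = 100·R/F = 100·4703.8/1469.5 = 320.10 %

CL = 320.10 %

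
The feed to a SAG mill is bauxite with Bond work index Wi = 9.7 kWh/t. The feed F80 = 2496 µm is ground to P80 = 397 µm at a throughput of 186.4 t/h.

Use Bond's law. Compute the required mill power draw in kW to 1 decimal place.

W = 10 Wi (1/√P80 − 1/√F80)  [Bond]
W = 10·9.7·(1/√397 − 1/√2496) = 10·9.7·(0.030173) = 2.9267 kWh/t
Power = W × throughput = 2.9267 kWh/t × 186.4 t/h = 545.5 kW

P = 545.5 kW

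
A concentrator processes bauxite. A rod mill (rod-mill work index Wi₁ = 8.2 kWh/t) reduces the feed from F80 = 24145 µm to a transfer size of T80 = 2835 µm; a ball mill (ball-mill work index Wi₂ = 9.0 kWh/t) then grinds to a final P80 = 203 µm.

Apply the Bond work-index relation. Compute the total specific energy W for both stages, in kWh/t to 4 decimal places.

W = 5.6388 kWh/t

W = 10 Wi (P80^-0.5 − F80^-0.5)
Stage 1 (24145→2835 µm, Wi₁=8.2): W₁ = 10·8.2·(0.018781 − 0.006436) = 1.0123 kWh/t
Stage 2 (2835→203 µm, Wi₂=9.0): W₂ = 10·9.0·(0.070186 − 0.018781) = 4.6265 kWh/t
W = W₁ + W₂ = 1.0123 + 4.6265 = 5.6388 kWh/t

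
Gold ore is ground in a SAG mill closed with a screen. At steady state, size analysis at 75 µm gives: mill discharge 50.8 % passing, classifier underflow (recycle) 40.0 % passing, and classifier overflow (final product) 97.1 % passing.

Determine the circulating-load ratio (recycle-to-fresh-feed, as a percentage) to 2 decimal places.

CL = 428.70 %

Let r = R/F. Size balance at 75 µm:
d + r·d = r·u + o → r(d−u) = o−d
r = (97.1 − 50.8)/(50.8 − 40.0) = 46.3/10.8 = 4.2870
CL = 100·r = 428.70 %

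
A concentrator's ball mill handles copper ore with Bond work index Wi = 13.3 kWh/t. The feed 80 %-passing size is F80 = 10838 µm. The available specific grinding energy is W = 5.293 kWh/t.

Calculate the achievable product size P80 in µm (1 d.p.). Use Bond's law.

W = 10·Wi·(P80^(-½) − F80^(-½))
P80^-0.5 = F80^-0.5 + W/(10 Wi)
  = 5.2930/(10·13.3) + 1/√10838 = 0.039797 + 0.009606 = 0.049403
P80 = (1/0.049403)² = 20.2418² = 409.73 µm

P80 = 409.7 µm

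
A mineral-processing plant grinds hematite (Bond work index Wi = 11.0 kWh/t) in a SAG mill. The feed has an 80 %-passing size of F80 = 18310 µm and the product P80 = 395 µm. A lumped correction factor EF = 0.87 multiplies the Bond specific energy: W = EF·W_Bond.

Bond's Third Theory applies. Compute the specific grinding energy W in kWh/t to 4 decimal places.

W = 4.1079 kWh/t

Bond: W = 10·Wi·(1/√P80 − 1/√F80)
1/√395 = 0.050315;  1/√18310 = 0.007390
W = 10·11.0·(0.050315 − 0.007390) = 4.7218 kWh/t
With EF = 0.87: W = 4.7218·0.87 = 4.1079 kWh/t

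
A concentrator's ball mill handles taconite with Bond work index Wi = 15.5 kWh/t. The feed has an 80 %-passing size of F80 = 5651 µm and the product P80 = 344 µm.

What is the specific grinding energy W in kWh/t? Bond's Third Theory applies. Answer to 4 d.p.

W = 6.2951 kWh/t

W = 10·Wi·[P80^(−½) − F80^(−½)]
1/√344 = 0.053916;  1/√5651 = 0.013303
W = 10·15.5·(0.053916 − 0.013303) = 6.2951 kWh/t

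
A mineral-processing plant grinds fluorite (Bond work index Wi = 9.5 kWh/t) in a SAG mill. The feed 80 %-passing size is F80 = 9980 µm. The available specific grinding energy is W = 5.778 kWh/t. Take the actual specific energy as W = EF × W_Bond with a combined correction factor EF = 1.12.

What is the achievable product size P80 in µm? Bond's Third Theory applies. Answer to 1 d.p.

W = 10·Wi·[P80^(−½) − F80^(−½)]
W_Bond = W / EF = 5.778 / 1.12 = 5.1589 kWh/t
⇒ 1/√P80 = W_Bond/(10·Wi) + 1/√F80
  = 5.1589/(10·9.5) + 1/√9980 = 0.054305 + 0.010010 = 0.064315
P80 = (1/0.064315)² = 15.5486² = 241.76 µm

P80 = 241.8 µm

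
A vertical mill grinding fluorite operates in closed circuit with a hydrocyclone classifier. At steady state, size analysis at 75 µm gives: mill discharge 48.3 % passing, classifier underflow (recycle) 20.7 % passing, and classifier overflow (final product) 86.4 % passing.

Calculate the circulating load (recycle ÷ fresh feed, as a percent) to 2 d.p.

CL = 138.04 %

Classifier node, passing 75 µm:
(1+r)·d = r·u + o ⇒ r = (o−d)/(d−u)
r = (86.4 − 48.3)/(48.3 − 20.7) = 38.1/27.6 = 1.3804
CL = 100·r = 138.04 %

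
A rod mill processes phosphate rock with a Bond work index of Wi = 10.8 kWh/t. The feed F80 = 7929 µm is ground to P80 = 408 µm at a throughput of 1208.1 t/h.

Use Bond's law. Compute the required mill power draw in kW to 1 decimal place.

Bond:  W = 10 Wi (1/√P − 1/√F)
W = 10·10.8·(1/√408 − 1/√7929) = 10·10.8·(0.038277) = 4.1339 kWh/t
P = W·T = 4.1339·1208.1 = 4994.2 kW

P = 4994.2 kW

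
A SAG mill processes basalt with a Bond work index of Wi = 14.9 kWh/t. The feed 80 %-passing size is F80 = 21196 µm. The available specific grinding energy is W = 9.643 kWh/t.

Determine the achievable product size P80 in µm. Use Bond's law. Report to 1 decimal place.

P80 = 195.1 µm

W_Bond = 10·Wi·(1/√P₈₀ − 1/√F₈₀)
⇒ 1/√P80 = W/(10·Wi) + 1/√F80
  = 9.6430/(10·14.9) + 1/√21196 = 0.064718 + 0.006869 = 0.071587
P80 = (1/0.071587)² = 13.9691² = 195.13 µm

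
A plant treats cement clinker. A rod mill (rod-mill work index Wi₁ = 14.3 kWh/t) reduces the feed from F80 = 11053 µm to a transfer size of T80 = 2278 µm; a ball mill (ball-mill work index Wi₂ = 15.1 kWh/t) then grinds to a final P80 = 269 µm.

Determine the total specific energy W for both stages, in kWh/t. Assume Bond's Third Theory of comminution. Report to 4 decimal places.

W = 10 Wi (P80^-0.5 − F80^-0.5)
Stage 1 (11053→2278 µm, Wi₁=14.3): W₁ = 10·14.3·(0.020952 − 0.009512) = 1.6359 kWh/t
Stage 2 (2278→269 µm, Wi₂=15.1): W₂ = 10·15.1·(0.060971 − 0.020952) = 6.0429 kWh/t
W = W₁ + W₂ = 1.6359 + 6.0429 = 7.6788 kWh/t

W = 7.6788 kWh/t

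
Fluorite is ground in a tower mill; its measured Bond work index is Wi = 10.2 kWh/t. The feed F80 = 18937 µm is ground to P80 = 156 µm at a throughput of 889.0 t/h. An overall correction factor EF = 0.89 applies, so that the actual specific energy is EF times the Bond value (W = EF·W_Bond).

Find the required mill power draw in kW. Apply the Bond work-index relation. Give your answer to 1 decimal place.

P = 5875.0 kW

W = 10 Wi (1/√P80 − 1/√F80)  [Bond]
W = 10·10.2·(1/√156 − 1/√18937) = 10·10.2·(0.072797) = 7.4253 kWh/t
With EF = 0.89: W = 7.4253·0.89 = 6.6085 kWh/t
Mill draw = 6.6085 × 889.0 = 5875.0 kW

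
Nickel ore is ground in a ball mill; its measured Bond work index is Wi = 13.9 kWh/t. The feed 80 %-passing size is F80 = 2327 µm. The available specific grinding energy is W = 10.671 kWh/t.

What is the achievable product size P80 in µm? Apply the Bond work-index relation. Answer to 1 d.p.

W = 10·Wi·[P80^(−½) − F80^(−½)]
⇒ 1/√P80 = W/(10·Wi) + 1/√F80
  = 10.6710/(10·13.9) + 1/√2327 = 0.076770 + 0.020730 = 0.097500
P80 = (1/0.097500)² = 10.2564² = 105.19 µm

P80 = 105.2 µm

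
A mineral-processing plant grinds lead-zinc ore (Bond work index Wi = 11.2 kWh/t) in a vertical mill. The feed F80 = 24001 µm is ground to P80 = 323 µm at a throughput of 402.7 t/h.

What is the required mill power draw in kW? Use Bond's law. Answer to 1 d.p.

P = 2218.4 kW

W_Bond = 10·Wi·(1/√P₈₀ − 1/√F₈₀)
W = 10·11.2·(1/√323 − 1/√24001) = 10·11.2·(0.049187) = 5.5089 kWh/t
Power = W × throughput = 5.5089 kWh/t × 402.7 t/h = 2218.4 kW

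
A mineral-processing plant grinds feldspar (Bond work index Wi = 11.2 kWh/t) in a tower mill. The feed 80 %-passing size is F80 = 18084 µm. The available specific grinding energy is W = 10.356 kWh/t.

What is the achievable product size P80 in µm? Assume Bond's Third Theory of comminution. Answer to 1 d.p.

P80 = 100.2 µm

Bond:  W = 10 Wi (1/√P − 1/√F)
1/√P80 = 1/√F80 + W/(10·Wi)
  = 10.3560/(10·11.2) + 1/√18084 = 0.092464 + 0.007436 = 0.099901
P80 = (1/0.099901)² = 10.0100² = 100.20 µm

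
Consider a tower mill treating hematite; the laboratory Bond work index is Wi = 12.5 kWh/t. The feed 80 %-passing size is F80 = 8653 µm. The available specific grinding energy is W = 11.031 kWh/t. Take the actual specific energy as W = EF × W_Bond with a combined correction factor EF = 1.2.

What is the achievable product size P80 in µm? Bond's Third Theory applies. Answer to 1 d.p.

P80 = 140.7 µm

Bond:  W = 10 Wi (1/√P − 1/√F)
W_Bond = W / EF = 11.031 / 1.2 = 9.1925 kWh/t
1/√P80 = 1/√F80 + W_Bond/(10·Wi)
  = 9.1925/(10·12.5) + 1/√8653 = 0.073540 + 0.010750 = 0.084290
P80 = (1/0.084290)² = 11.8638² = 140.75 µm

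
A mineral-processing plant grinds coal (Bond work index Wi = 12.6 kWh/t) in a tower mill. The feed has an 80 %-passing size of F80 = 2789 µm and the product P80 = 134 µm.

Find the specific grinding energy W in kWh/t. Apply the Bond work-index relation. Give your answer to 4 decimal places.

W_Bond = 10·Wi·(1/√P₈₀ − 1/√F₈₀)
1/√134 = 0.086387;  1/√2789 = 0.018935
W = 10·12.6·(0.086387 − 0.018935) = 8.4989 kWh/t

W = 8.4989 kWh/t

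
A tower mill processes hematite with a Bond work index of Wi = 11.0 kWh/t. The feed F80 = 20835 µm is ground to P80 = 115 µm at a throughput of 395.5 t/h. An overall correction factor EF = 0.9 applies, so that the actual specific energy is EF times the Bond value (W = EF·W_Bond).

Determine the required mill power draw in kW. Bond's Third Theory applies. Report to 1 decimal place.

P = 3379.9 kW

Bond:  W = 10 Wi (1/√P − 1/√F)
W = 10·11.0·(1/√115 − 1/√20835) = 10·11.0·(0.086323) = 9.4955 kWh/t
W_actual = 0.9 × 9.4955 = 8.5459 kWh/t
P = W·T = 8.5459·395.5 = 3379.9 kW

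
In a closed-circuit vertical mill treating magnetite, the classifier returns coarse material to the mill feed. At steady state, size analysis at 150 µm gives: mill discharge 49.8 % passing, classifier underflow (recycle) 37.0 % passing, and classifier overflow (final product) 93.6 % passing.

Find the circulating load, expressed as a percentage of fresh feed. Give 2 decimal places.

CL = 342.19 %

Classifier node, passing 150 µm:
r = (o − d)/(d − u)
r = (93.6 − 49.8)/(49.8 − 37.0) = 43.8/12.8 = 3.4219
CL = 100·r = 342.19 %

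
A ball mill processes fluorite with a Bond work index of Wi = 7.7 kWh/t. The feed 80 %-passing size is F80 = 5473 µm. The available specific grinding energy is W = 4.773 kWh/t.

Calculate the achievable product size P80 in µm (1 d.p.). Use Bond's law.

W_Bond = 10·Wi·(1/√P₈₀ − 1/√F₈₀)
⇒ 1/√P80 = W/(10·Wi) + 1/√F80
  = 4.7730/(10·7.7) + 1/√5473 = 0.061987 + 0.013517 = 0.075504
P80 = (1/0.075504)² = 13.2443² = 175.41 µm

P80 = 175.4 µm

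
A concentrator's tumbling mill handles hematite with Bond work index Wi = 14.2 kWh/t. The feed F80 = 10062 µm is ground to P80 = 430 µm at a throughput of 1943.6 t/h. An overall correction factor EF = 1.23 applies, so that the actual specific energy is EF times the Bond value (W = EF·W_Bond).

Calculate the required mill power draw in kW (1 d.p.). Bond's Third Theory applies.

P = 12986.4 kW

Bond: W = 10·Wi·(1/√P80 − 1/√F80)
W = 10·14.2·(1/√430 − 1/√10062) = 10·14.2·(0.038255) = 5.4322 kWh/t
Apply correction: 5.4322 × 1.23 = 6.6816 kWh/t
Power = W × throughput = 6.6816 kWh/t × 1943.6 t/h = 12986.4 kW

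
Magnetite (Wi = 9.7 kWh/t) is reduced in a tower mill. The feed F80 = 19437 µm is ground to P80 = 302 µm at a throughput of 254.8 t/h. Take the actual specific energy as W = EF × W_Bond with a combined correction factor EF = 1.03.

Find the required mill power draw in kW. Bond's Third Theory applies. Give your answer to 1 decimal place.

W = 10 Wi (P80^-0.5 − F80^-0.5)
W = 10·9.7·(1/√302 − 1/√19437) = 10·9.7·(0.050371) = 4.8860 kWh/t
Apply correction: 4.8860 × 1.03 = 5.0325 kWh/t
P_mill = W·ṁ = 5.0325·254.8 = 1282.3 kW

P = 1282.3 kW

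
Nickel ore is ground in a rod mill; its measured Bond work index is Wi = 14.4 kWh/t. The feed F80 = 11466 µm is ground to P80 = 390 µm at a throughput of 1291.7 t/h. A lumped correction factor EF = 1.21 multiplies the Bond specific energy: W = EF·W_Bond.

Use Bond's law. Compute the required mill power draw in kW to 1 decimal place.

W = 10 Wi (1/√P80 − 1/√F80)  [Bond]
W = 10·14.4·(1/√390 − 1/√11466) = 10·14.4·(0.041298) = 5.9469 kWh/t
W_actual = 1.21 × 5.9469 = 7.1958 kWh/t
P_mill = W·ṁ = 7.1958·1291.7 = 9294.8 kW

P = 9294.8 kW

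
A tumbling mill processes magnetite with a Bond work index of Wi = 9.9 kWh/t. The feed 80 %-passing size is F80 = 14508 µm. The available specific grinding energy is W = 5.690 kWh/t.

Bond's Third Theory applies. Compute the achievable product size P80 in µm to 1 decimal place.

W = 10 Wi (1/√P80 − 1/√F80)  [Bond]
1/√P80 = 1/√F80 + W/(10·Wi)
  = 5.6900/(10·9.9) + 1/√14508 = 0.057475 + 0.008302 = 0.065777
P80 = (1/0.065777)² = 15.2029² = 231.13 µm

P80 = 231.1 µm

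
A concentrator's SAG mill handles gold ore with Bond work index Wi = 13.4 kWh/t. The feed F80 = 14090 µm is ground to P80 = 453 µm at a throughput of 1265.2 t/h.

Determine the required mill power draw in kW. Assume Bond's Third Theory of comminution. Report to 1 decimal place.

P = 6537.3 kW

W = 10 Wi / √P80 − 10 Wi / √F80
W = 10·13.4·(1/√453 − 1/√14090) = 10·13.4·(0.038560) = 5.1670 kWh/t
P = W·T = 5.1670·1265.2 = 6537.3 kW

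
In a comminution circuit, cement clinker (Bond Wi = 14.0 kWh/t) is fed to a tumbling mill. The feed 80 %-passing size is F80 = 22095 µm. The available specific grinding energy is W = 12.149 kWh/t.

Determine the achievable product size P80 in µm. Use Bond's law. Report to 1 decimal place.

P80 = 114.4 µm

W = 10 Wi / √P80 − 10 Wi / √F80
⇒ 1/√P80 = W/(10·Wi) + 1/√F80
  = 12.1490/(10·14.0) + 1/√22095 = 0.086779 + 0.006727 = 0.093506
P80 = (1/0.093506)² = 10.6945² = 114.37 µm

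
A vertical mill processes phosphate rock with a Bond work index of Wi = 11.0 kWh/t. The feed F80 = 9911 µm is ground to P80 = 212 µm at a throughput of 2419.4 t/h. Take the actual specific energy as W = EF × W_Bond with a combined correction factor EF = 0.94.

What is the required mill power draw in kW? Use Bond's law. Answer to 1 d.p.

P = 14668.6 kW

Bond: W = 10·Wi·(1/√P80 − 1/√F80)
W = 10·11.0·(1/√212 − 1/√9911) = 10·11.0·(0.058635) = 6.4499 kWh/t
Apply correction: 6.4499 × 0.94 = 6.0629 kWh/t
P_mill = W·ṁ = 6.0629·2419.4 = 14668.6 kW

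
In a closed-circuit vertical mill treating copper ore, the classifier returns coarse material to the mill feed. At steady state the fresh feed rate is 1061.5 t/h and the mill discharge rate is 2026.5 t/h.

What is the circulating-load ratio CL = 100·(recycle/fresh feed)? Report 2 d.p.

CL = 90.91 %

M = F + R at steady state, so:
R = M − F = 2026.5 − 1061.5 = 965.0 t/h
CL = 100·R/F = 100·965.0/1061.5 = 90.91 %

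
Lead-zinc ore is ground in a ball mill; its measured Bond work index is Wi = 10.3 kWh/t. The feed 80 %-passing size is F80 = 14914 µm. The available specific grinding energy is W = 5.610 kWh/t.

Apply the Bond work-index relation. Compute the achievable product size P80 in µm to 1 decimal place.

W = 10 Wi (P80^-0.5 − F80^-0.5)
1/√P80 = 1/√F80 + W/(10·Wi)
  = 5.6100/(10·10.3) + 1/√14914 = 0.054466 + 0.008188 = 0.062654
P80 = (1/0.062654)² = 15.9605² = 254.74 µm

P80 = 254.7 µm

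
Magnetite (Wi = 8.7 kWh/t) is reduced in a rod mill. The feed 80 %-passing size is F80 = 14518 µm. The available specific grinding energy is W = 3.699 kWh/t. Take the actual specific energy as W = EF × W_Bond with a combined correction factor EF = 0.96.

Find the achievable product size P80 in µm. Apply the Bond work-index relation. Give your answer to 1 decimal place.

P80 = 361.6 µm

W = 10·Wi·[P80^(−½) − F80^(−½)]
W_Bond = W / EF = 3.699 / 0.96 = 3.8531 kWh/t
⇒ 1/√P80 = W_Bond/(10·Wi) + 1/√F80
  = 3.8531/(10·8.7) + 1/√14518 = 0.044289 + 0.008299 = 0.052588
P80 = (1/0.052588)² = 19.0157² = 361.60 µm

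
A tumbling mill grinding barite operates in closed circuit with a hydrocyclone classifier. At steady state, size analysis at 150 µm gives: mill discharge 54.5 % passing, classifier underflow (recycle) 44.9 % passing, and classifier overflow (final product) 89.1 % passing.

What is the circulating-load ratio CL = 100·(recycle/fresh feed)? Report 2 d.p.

Balance %-passing 150 µm (r = R/F):
(1+r)·d = r·u + o ⇒ r = (o−d)/(d−u)
r = (89.1 − 54.5)/(54.5 − 44.9) = 34.6/9.6 = 3.6042
CL = 100·r = 360.42 %

CL = 360.42 %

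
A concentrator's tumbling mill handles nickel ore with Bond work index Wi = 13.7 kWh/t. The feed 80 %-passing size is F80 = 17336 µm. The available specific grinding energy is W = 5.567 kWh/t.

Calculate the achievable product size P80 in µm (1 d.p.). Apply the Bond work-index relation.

W_Bond = 10·Wi·(1/√P₈₀ − 1/√F₈₀)
⇒ 1/√P80 = W/(10·Wi) + 1/√F80
  = 5.5670/(10·13.7) + 1/√17336 = 0.040635 + 0.007595 = 0.048230
P80 = (1/0.048230)² = 20.7340² = 429.90 µm

P80 = 429.9 µm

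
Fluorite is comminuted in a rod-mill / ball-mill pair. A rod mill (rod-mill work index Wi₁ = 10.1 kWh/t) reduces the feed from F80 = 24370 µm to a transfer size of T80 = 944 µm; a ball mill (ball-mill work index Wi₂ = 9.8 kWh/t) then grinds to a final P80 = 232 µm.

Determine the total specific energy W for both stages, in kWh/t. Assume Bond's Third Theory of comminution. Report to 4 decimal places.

Bond: W = 10·Wi·(1/√P80 − 1/√F80)
Stage 1 (24370→944 µm, Wi₁=10.1): W₁ = 10·10.1·(0.032547 − 0.006406) = 2.6403 kWh/t
Stage 2 (944→232 µm, Wi₂=9.8): W₂ = 10·9.8·(0.065653 − 0.032547) = 3.2444 kWh/t
W = W₁ + W₂ = 2.6403 + 3.2444 = 5.8847 kWh/t

W = 5.8847 kWh/t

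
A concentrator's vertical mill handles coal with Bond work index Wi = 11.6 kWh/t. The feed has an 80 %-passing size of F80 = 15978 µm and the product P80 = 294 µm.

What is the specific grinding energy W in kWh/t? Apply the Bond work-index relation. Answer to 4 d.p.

W = 5.8476 kWh/t

W = 10·Wi·[P80^(−½) − F80^(−½)]
1/√294 = 0.058321;  1/√15978 = 0.007911
W = 10·11.6·(0.058321 − 0.007911) = 5.8476 kWh/t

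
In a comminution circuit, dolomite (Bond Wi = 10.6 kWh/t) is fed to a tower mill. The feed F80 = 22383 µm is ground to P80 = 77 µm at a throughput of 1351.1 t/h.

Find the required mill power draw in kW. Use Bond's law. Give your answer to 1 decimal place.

Bond: W = 10·Wi·(1/√P80 − 1/√F80)
W = 10·10.6·(1/√77 − 1/√22383) = 10·10.6·(0.107277) = 11.3713 kWh/t
P_mill = W·ṁ = 11.3713·1351.1 = 15363.8 kW

P = 15363.8 kW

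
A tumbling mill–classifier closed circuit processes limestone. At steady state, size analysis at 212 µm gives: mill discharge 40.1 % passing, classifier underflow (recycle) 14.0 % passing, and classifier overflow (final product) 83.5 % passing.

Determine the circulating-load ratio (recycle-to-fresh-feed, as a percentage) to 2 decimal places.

CL = 166.28 %

Classifier node, passing 212 µm:
d + r·d = r·u + o → r(d−u) = o−d
r = (83.5 − 40.1)/(40.1 − 14.0) = 43.4/26.1 = 1.6628
CL = 100·r = 166.28 %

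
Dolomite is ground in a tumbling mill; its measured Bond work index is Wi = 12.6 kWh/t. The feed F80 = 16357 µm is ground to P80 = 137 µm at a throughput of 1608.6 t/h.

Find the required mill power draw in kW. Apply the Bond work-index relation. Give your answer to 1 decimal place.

P = 15731.7 kW

Bond:  W = 10 Wi (1/√P − 1/√F)
W = 10·12.6·(1/√137 − 1/√16357) = 10·12.6·(0.077617) = 9.7797 kWh/t
P = W·T = 9.7797·1608.6 = 15731.7 kW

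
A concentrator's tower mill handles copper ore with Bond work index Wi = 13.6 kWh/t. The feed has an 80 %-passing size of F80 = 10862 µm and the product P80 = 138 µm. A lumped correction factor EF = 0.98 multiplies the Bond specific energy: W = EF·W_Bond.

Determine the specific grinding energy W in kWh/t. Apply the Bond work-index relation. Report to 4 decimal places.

W = 10.0667 kWh/t

W = 10·Wi·(P80^(-½) − F80^(-½))
1/√138 = 0.085126;  1/√10862 = 0.009595
W = 10·13.6·(0.085126 − 0.009595) = 10.2722 kWh/t
Corrected W = EF·W_Bond = 0.98·10.2722 = 10.0667 kWh/t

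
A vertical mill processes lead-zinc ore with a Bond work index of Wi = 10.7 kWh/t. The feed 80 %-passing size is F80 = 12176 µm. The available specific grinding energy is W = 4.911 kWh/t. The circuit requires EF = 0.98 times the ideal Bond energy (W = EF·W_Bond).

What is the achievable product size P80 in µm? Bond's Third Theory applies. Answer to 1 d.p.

W = 10 Wi (P80^-0.5 − F80^-0.5)
W_Bond = W / EF = 4.911 / 0.98 = 5.0112 kWh/t
⇒ 1/√P80 = W_Bond/(10 Wi) + 1/√F80
  = 5.0112/(10·10.7) + 1/√12176 = 0.046834 + 0.009062 = 0.055896
P80 = (1/0.055896)² = 17.8903² = 320.06 µm

P80 = 320.1 µm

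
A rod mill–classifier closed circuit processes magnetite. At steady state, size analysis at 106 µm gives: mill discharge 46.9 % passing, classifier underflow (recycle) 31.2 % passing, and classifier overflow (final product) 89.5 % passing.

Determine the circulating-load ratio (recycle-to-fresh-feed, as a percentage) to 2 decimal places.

CL = 271.34 %

Two-product formula at 106 µm:
r = (o − d)/(d − u)
r = (89.5 − 46.9)/(46.9 − 31.2) = 42.6/15.7 = 2.7134
CL = 100·r = 271.34 %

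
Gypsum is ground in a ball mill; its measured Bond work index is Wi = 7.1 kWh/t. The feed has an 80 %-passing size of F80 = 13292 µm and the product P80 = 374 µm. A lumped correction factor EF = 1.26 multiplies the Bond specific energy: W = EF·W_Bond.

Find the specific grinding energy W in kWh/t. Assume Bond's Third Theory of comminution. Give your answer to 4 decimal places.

W_Bond = 10·Wi·(1/√P₈₀ − 1/√F₈₀)
1/√374 = 0.051709;  1/√13292 = 0.008674
W = 10·7.1·(0.051709 − 0.008674) = 3.0555 kWh/t
W_actual = 1.26 × 3.0555 = 3.8499 kWh/t

W = 3.8499 kWh/t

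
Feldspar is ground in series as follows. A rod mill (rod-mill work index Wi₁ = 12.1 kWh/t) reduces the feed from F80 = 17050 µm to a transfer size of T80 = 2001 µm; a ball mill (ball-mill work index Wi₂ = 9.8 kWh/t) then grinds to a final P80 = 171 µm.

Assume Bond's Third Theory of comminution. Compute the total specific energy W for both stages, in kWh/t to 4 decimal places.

W = 7.0817 kWh/t

W_Bond = 10·Wi·(1/√P₈₀ − 1/√F₈₀)
Stage 1 (17050→2001 µm, Wi₁=12.1): W₁ = 10·12.1·(0.022355 − 0.007658) = 1.7783 kWh/t
Stage 2 (2001→171 µm, Wi₂=9.8): W₂ = 10·9.8·(0.076472 − 0.022355) = 5.3034 kWh/t
W = W₁ + W₂ = 1.7783 + 5.3034 = 7.0817 kWh/t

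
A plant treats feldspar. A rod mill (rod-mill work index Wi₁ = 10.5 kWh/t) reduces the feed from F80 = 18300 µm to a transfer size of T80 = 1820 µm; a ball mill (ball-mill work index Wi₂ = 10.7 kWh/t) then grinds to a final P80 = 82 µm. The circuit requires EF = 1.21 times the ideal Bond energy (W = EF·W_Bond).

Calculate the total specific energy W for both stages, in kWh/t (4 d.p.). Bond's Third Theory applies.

W = 13.3017 kWh/t

Bond: W = 10·Wi·(1/√P80 − 1/√F80)
Stage 1 (18300→1820 µm, Wi₁=10.5): W₁ = 10·10.5·(0.023440 − 0.007392) = 1.6851 kWh/t
Stage 2 (1820→82 µm, Wi₂=10.7): W₂ = 10·10.7·(0.110432 − 0.023440) = 9.3081 kWh/t
W = W₁ + W₂ = 1.6851 + 9.3081 = 10.9931 kWh/t
Apply correction: 10.9931 × 1.21 = 13.3017 kWh/t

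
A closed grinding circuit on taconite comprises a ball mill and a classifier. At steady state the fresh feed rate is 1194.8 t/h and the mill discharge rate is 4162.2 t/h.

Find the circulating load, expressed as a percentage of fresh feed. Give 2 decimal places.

CL = 248.36 %

Mill node: discharge = fresh + recycle.
R = M − F = 4162.2 − 1194.8 = 2967.4 t/h
CL = 100·R/F = 100·2967.4/1194.8 = 248.36 %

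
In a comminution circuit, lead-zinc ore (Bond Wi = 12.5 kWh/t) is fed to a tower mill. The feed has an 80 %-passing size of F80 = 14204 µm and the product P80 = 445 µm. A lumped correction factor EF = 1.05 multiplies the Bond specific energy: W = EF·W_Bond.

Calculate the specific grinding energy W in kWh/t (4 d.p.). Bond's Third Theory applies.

W = 5.1206 kWh/t

W = 10 Wi / √P80 − 10 Wi / √F80
1/√445 = 0.047405;  1/√14204 = 0.008391
W = 10·12.5·(0.047405 − 0.008391) = 4.8767 kWh/t
With EF = 1.05: W = 4.8767·1.05 = 5.1206 kWh/t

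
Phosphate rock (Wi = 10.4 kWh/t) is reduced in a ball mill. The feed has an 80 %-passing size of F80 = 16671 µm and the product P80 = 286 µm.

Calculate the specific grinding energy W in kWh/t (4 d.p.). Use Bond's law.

W = 5.3442 kWh/t

W_Bond = 10·Wi·(1/√P₈₀ − 1/√F₈₀)
1/√286 = 0.059131;  1/√16671 = 0.007745
W = 10·10.4·(0.059131 − 0.007745) = 5.3442 kWh/t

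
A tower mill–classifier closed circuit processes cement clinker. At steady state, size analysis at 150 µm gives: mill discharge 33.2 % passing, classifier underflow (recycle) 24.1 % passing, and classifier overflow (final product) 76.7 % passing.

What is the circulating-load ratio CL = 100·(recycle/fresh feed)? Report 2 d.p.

Mass balance on the −150 µm fraction:
(1+r)d = ru + o → r = (o−d)/(d−u)
r = (76.7 − 33.2)/(33.2 − 24.1) = 43.5/9.1 = 4.7802
CL = 100·r = 478.02 %

CL = 478.02 %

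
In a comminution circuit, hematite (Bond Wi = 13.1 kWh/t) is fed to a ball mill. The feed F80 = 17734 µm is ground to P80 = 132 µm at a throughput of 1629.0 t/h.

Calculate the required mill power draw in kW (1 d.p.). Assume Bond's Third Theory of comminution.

P = 16971.5 kW

W = 10 Wi / √P80 − 10 Wi / √F80
W = 10·13.1·(1/√132 − 1/√17734) = 10·13.1·(0.079530) = 10.4184 kWh/t
P = W·T = 10.4184·1629.0 = 16971.5 kW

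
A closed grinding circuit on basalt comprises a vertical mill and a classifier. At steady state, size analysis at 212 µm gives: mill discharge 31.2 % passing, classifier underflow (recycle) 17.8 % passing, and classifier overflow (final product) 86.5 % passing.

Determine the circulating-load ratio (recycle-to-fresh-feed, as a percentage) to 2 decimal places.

CL = 412.69 %

Mass balance on the −212 µm fraction:
(1+r)·d = r·u + o ⇒ r = (o−d)/(d−u)
r = (86.5 − 31.2)/(31.2 − 17.8) = 55.3/13.4 = 4.1269
CL = 100·r = 412.69 %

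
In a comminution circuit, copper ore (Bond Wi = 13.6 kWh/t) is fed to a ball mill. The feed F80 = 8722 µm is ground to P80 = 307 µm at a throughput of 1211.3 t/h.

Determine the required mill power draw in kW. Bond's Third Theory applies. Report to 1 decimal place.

P = 7638.1 kW

W = 10 Wi (1/√P80 − 1/√F80)  [Bond]
W = 10·13.6·(1/√307 − 1/√8722) = 10·13.6·(0.046365) = 6.3057 kWh/t
P = W·T = 6.3057·1211.3 = 7638.1 kW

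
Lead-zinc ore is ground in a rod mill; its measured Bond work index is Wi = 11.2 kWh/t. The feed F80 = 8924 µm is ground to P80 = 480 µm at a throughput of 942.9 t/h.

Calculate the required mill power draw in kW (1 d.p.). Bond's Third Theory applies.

P = 3702.3 kW

Bond: W = 10·Wi·(1/√P80 − 1/√F80)
W = 10·11.2·(1/√480 − 1/√8924) = 10·11.2·(0.035058) = 3.9265 kWh/t
P_mill = W·ṁ = 3.9265·942.9 = 3702.3 kW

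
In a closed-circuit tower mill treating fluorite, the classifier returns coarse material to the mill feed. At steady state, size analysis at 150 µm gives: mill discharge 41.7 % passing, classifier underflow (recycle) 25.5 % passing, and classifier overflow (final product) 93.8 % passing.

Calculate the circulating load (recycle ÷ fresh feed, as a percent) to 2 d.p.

CL = 321.60 %

Balance %-passing 150 µm (r = R/F):
(1+r)·d = r·u + o ⇒ r = (o−d)/(d−u)
r = (93.8 − 41.7)/(41.7 − 25.5) = 52.1/16.2 = 3.2160
CL = 100·r = 321.60 %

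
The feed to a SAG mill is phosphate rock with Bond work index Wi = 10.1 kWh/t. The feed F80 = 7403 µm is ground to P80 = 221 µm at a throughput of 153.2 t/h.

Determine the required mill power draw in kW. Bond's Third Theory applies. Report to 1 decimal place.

W = 10·Wi·(P80^(-½) − F80^(-½))
W = 10·10.1·(1/√221 − 1/√7403) = 10·10.1·(0.055645) = 5.6201 kWh/t
Mill draw = 5.6201 × 153.2 = 861.0 kW

P = 861.0 kW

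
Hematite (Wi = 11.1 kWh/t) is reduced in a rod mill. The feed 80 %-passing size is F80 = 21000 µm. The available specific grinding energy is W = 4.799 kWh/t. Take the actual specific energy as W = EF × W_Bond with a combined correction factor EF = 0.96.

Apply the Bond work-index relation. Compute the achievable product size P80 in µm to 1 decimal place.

W = 10·Wi·(P80^(-½) − F80^(-½))
W_Bond = W / EF = 4.799 / 0.96 = 4.9990 kWh/t
⇒ 1/√P80 = W_Bond/(10 Wi) + 1/√F80
  = 4.9990/(10·11.1) + 1/√21000 = 0.045036 + 0.006901 = 0.051936
P80 = (1/0.051936)² = 19.2543² = 370.73 µm

P80 = 370.7 µm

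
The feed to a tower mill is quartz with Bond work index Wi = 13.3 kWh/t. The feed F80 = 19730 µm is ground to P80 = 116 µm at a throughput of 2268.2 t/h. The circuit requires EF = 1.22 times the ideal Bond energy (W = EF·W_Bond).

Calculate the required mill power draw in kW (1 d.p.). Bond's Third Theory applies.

W = 10·Wi·(P80^(-½) − F80^(-½))
W = 10·13.3·(1/√116 − 1/√19730) = 10·13.3·(0.085728) = 11.4019 kWh/t
W_actual = 1.22 × 11.4019 = 13.9103 kWh/t
P = W·T = 13.9103·2268.2 = 31551.3 kW

P = 31551.3 kW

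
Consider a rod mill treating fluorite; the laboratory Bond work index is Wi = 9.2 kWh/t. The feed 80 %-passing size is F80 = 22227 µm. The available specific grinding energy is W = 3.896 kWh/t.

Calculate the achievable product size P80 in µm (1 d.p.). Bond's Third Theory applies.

W_Bond = 10·Wi·(1/√P₈₀ − 1/√F₈₀)
⇒ 1/√P80 = W/(10 Wi) + 1/√F80
  = 3.8960/(10·9.2) + 1/√22227 = 0.042348 + 0.006707 = 0.049055
P80 = (1/0.049055)² = 20.3852² = 415.55 µm

P80 = 415.6 µm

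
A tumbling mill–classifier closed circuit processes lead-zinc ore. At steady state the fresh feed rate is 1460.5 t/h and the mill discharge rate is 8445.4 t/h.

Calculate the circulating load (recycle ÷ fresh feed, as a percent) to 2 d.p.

CL = 478.25 %

Discharge = new feed + return, hence
R = M − F = 8445.4 − 1460.5 = 6984.9 t/h
CL = 100·R/F = 100·6984.9/1460.5 = 478.25 %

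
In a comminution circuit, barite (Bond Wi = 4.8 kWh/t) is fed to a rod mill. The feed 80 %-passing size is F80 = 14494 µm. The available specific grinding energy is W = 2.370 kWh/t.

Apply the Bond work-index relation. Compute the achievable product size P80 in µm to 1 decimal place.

W_Bond = 10·Wi·(1/√P₈₀ − 1/√F₈₀)
⇒ 1/√P80 = W/(10·Wi) + 1/√F80
  = 2.3700/(10·4.8) + 1/√14494 = 0.049375 + 0.008306 = 0.057681
P80 = (1/0.057681)² = 17.3367² = 300.56 µm

P80 = 300.6 µm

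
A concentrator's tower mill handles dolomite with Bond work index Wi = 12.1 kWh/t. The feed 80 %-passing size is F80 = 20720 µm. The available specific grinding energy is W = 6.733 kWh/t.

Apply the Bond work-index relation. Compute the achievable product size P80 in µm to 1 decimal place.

P80 = 255.3 µm

Bond:  W = 10 Wi (1/√P − 1/√F)
⇒ 1/√P80 = W/(10·Wi) + 1/√F80
  = 6.7330/(10·12.1) + 1/√20720 = 0.055645 + 0.006947 = 0.062592
P80 = (1/0.062592)² = 15.9765² = 255.25 µm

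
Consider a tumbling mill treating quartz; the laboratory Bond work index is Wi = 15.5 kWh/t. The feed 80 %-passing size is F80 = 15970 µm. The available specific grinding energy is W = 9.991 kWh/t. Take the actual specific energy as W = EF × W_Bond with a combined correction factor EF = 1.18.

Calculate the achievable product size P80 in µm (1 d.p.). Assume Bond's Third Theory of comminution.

W = 10·Wi·[P80^(−½) − F80^(−½)]
W_Bond = W / EF = 9.991 / 1.18 = 8.4669 kWh/t
⇒ 1/√P80 = W_Bond/(10·Wi) + 1/√F80
  = 8.4669/(10·15.5) + 1/√15970 = 0.054625 + 0.007913 = 0.062539
P80 = (1/0.062539)² = 15.9901² = 255.68 µm

P80 = 255.7 µm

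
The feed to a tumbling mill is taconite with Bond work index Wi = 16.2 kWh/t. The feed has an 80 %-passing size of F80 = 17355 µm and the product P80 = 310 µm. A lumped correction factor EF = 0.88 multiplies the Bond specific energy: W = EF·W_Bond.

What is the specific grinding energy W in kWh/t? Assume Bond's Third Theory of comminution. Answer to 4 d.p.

W = 7.0147 kWh/t

W = 10·Wi·(P80^(-½) − F80^(-½))
1/√310 = 0.056796;  1/√17355 = 0.007591
W = 10·16.2·(0.056796 − 0.007591) = 7.9713 kWh/t
Apply correction: 7.9713 × 0.88 = 7.0147 kWh/t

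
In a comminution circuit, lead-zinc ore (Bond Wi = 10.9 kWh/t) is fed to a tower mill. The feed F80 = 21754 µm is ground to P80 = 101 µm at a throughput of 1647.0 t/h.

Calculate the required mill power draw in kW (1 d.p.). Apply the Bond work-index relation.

Bond:  W = 10 Wi (1/√P − 1/√F)
W = 10·10.9·(1/√101 − 1/√21754) = 10·10.9·(0.092724) = 10.1069 kWh/t
Mill draw = 10.1069 × 1647.0 = 16646.0 kW

P = 16646.0 kW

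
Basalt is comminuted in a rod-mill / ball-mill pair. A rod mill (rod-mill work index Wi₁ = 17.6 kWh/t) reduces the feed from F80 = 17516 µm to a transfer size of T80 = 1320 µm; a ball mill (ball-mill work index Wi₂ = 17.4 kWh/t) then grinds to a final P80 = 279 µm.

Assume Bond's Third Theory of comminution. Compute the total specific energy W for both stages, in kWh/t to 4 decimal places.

W = 10·Wi·(P80^(-½) − F80^(-½))
Stage 1 (17516→1320 µm, Wi₁=17.6): W₁ = 10·17.6·(0.027524 − 0.007556) = 3.5144 kWh/t
Stage 2 (1320→279 µm, Wi₂=17.4): W₂ = 10·17.4·(0.059868 − 0.027524) = 5.6279 kWh/t
W = W₁ + W₂ = 3.5144 + 5.6279 = 9.1423 kWh/t

W = 9.1423 kWh/t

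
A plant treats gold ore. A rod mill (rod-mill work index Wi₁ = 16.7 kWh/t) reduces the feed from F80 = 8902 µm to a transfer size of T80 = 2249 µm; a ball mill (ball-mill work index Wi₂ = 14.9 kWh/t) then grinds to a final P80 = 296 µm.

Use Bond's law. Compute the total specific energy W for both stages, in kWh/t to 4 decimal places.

Bond:  W = 10 Wi (1/√P − 1/√F)
Stage 1 (8902→2249 µm, Wi₁=16.7): W₁ = 10·16.7·(0.021087 − 0.010599) = 1.7515 kWh/t
Stage 2 (2249→296 µm, Wi₂=14.9): W₂ = 10·14.9·(0.058124 − 0.021087) = 5.5186 kWh/t
W = W₁ + W₂ = 1.7515 + 5.5186 = 7.2700 kWh/t

W = 7.2700 kWh/t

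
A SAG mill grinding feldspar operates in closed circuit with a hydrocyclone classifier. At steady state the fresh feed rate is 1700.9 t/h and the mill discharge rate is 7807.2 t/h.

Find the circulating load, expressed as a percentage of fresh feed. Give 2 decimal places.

Steady state: M = F + R.
R = M − F = 7807.2 − 1700.9 = 6106.3 t/h
CL = 100·R/F = 100·6106.3/1700.9 = 359.00 %

CL = 359.00 %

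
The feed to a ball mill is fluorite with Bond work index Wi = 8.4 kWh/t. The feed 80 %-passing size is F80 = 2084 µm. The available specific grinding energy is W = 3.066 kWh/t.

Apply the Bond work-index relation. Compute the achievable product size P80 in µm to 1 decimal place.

W = 10·Wi·(P80^(-½) − F80^(-½))
1/√P80 = 1/√F80 + W/(10·Wi)
  = 3.0660/(10·8.4) + 1/√2084 = 0.036500 + 0.021905 = 0.058405
P80 = (1/0.058405)² = 17.1217² = 293.15 µm

P80 = 293.2 µm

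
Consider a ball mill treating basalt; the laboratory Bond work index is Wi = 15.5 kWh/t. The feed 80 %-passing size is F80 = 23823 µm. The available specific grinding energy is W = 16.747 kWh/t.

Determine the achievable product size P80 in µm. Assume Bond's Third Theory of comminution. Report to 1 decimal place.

W_Bond = 10·Wi·(1/√P₈₀ − 1/√F₈₀)
P80^(−½) = W/(10 Wi) + F80^(−½)
  = 16.7470/(10·15.5) + 1/√23823 = 0.108045 + 0.006479 = 0.114524
P80 = (1/0.114524)² = 8.7318² = 76.24 µm

P80 = 76.2 µm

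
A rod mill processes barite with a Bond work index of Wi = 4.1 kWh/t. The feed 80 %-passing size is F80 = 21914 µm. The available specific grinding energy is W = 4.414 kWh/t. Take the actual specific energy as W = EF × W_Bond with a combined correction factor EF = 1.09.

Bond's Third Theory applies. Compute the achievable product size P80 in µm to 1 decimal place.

W = 10 Wi / √P80 − 10 Wi / √F80
W_Bond = W / EF = 4.414 / 1.09 = 4.0495 kWh/t
⇒ 1/√P80 = W_Bond/(10·Wi) + 1/√F80
  = 4.0495/(10·4.1) + 1/√21914 = 0.098769 + 0.006755 = 0.105525
P80 = (1/0.105525)² = 9.4765² = 89.80 µm

P80 = 89.8 µm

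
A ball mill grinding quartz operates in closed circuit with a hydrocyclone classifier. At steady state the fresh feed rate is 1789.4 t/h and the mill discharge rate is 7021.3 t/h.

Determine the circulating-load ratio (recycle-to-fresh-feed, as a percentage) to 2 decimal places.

Mill node: discharge = fresh + recycle.
R = M − F = 7021.3 − 1789.4 = 5231.9 t/h
CL = 100·R/F = 100·5231.9/1789.4 = 292.38 %

CL = 292.38 %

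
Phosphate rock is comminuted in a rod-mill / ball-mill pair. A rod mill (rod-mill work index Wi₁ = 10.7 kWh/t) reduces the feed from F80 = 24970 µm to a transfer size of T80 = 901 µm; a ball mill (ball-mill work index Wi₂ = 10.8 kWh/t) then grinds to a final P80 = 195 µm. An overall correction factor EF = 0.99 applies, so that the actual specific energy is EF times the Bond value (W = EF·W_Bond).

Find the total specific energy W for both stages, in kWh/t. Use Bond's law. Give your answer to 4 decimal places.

W = 6.9534 kWh/t

W = 10 Wi (1/√P80 − 1/√F80)  [Bond]
Stage 1 (24970→901 µm, Wi₁=10.7): W₁ = 10·10.7·(0.033315 − 0.006328) = 2.8876 kWh/t
Stage 2 (901→195 µm, Wi₂=10.8): W₂ = 10·10.8·(0.071611 − 0.033315) = 4.1360 kWh/t
W = W₁ + W₂ = 2.8876 + 4.1360 = 7.0236 kWh/t
Corrected W = EF·W_Bond = 0.99·7.0236 = 6.9534 kWh/t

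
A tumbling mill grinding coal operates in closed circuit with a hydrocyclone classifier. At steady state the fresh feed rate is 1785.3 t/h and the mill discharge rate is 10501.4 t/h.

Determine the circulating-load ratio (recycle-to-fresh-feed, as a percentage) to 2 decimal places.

Discharge = new feed + return, hence
R = M − F = 10501.4 − 1785.3 = 8716.1 t/h
CL = 100·R/F = 100·8716.1/1785.3 = 488.21 %

CL = 488.21 %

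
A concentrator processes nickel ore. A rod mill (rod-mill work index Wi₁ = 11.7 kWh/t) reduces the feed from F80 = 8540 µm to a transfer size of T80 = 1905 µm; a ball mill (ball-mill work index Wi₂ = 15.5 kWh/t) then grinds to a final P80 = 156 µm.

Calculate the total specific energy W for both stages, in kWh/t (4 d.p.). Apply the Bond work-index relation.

W = 10·Wi·(P80^(-½) − F80^(-½))
Stage 1 (8540→1905 µm, Wi₁=11.7): W₁ = 10·11.7·(0.022911 − 0.010821) = 1.4146 kWh/t
Stage 2 (1905→156 µm, Wi₂=15.5): W₂ = 10·15.5·(0.080064 − 0.022911) = 8.8587 kWh/t
W = W₁ + W₂ = 1.4146 + 8.8587 = 10.2732 kWh/t

W = 10.2732 kWh/t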